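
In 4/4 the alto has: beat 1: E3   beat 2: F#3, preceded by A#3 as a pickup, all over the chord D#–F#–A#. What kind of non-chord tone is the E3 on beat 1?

Appoggiatura.

The harmony at that moment is D# minor triad (D#, F#, A#); E3 is not a chord tone.
It is approached by leap down from A#3 and left by step up to F#3.
Leap in, step out, metrically accented — an appoggiatura.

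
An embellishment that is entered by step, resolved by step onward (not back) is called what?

Passing tone.

Approach: by step. Departure: by step, continuing in the same direction.
Stepwise on both sides with no change of direction means the note fills in the space between two different chord tones — a passing tone. (Had it turned back to its starting note it would be a neighbor tone instead.)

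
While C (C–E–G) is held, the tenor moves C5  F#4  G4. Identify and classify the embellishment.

The harmony at that moment is C major triad (C, E, G); F#4 is not a chord tone.
It is approached by leap down from C5 and left by step up to G4.
Leap in, step out — an appoggiatura.

F#4 is an appoggiatura.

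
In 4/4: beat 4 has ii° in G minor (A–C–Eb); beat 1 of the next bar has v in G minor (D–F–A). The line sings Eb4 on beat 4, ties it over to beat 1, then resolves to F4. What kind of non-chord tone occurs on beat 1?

Retardation.

The harmony at that moment is D minor triad (D, F, A); Eb4 is not a chord tone.
It is held over (the same pitch as the preceding Eb4) and left by step up to F4.
Held over from the previous chord and resolving up by step — a retardation.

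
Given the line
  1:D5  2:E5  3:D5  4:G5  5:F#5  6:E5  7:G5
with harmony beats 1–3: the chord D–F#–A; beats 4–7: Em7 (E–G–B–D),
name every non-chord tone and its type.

E5 (beat 2) — neighbor tone; F#5 (beat 5) — passing tone.

The harmony at that moment is D major triad (D, F#, A); E5 is not a chord tone.
It is approached by step up from D5 and left by step down to D5.
Step away and step back to the same note — a neighbor tone (upper neighbor).
The harmony at that moment is E minor seventh chord (E, G, B, D); F#5 is not a chord tone.
It is approached by step down from G5 and left by step down to E5.
Step in, step out in the same direction — a passing tone.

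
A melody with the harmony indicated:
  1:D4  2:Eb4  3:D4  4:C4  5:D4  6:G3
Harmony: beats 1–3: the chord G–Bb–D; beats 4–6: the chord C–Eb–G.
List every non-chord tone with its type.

The harmony at that moment is G minor triad (G, Bb, D); Eb4 is not a chord tone.
It is approached by step up from D4 and left by step down to D4.
Step away and step back to the same note — a neighbor tone (upper neighbor).
The harmony at that moment is C minor triad (C, Eb, G); D4 is not a chord tone.
It is approached by step up from C4 and left by leap down to G3.
Step in, leap out — an escape tone.

Eb4 (beat 2) — neighbor tone; D4 (beat 5) — escape tone.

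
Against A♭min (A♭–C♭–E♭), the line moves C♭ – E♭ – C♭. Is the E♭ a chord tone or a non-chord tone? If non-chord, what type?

Ab minor triad contains A♭, C♭, E♭; E♭ is the fifth, so it is a chord tone.

Chord tone (the fifth of Ab minor triad).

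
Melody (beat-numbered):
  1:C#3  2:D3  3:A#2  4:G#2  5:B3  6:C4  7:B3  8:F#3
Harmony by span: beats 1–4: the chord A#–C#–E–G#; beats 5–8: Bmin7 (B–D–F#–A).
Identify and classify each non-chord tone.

The harmony at that moment is A# half-diminished seventh chord (A#, C#, E, G#); D3 is not a chord tone.
It is approached by step up from C#3 and left by leap down to A#2.
Step in, leap out — an escape tone.
The harmony at that moment is B minor seventh chord (B, D, F#, A); C4 is not a chord tone.
It is approached by step up from B3 and left by step down to B3.
Step away and step back to the same note — a neighbor tone (upper neighbor).

D3 (beat 2) — escape tone; C4 (beat 6) — neighbor tone.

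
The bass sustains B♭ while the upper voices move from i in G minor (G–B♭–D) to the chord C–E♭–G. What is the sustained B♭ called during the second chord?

The harmony at that moment is C minor triad (C, E♭, G); B♭ is not a chord tone.
It is held over (the same pitch as the preceding B♭) and then sustained as the same pitch into the next harmony.
Sustained through a change of harmony — a pedal tone.

Pedal tone (pedal point).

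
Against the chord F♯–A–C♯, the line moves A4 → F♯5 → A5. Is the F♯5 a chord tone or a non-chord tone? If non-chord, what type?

Chord tone (the root of F# minor triad).

F# minor triad contains F♯, A, C♯; F♯ is the root, so it is a chord tone.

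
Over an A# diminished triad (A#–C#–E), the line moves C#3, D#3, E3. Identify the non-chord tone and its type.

The harmony at that moment is A# diminished triad (A#, C#, E); D#3 is not a chord tone.
It is approached by step up from C#3 and left by step up to E3.
Step in, step out in the same direction — a passing tone.

D#3 is a passing tone.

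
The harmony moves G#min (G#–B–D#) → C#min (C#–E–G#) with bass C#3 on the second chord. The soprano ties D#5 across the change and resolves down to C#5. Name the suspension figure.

At the second chord the bass is C#3. The suspended D#5 lies a ninth above the bass; after resolving down by step to C#5, the interval above the bass becomes an octave.
Suspension figures are named by those two intervals: 9–8.

9–8 suspension.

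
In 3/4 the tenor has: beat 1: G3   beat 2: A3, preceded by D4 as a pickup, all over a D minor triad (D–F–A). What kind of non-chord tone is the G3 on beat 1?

The harmony at that moment is D minor triad (D, F, A); G3 is not a chord tone.
It is approached by leap down from D4 and left by step up to A3.
Leap in, step out, metrically accented — an appoggiatura.

Appoggiatura.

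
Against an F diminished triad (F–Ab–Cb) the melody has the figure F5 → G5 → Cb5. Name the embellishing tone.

The harmony at that moment is F diminished triad (F, Ab, Cb); G5 is not a chord tone.
It is approached by step up from F5 and left by leap down to Cb5.
Step in, leap out — an escape tone.

G5 is an escape tone.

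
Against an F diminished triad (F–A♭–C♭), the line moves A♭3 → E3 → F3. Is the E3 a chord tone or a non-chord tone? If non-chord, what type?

Non-chord tone — an appoggiatura.

The harmony at that moment is F diminished triad (F, A♭, C♭); E3 is not a chord tone.
It is approached by leap down from A♭3 and left by step up to F3.
Leap in, step out — an appoggiatura.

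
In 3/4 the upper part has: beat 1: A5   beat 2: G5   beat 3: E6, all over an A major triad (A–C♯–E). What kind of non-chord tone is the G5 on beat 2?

Escape tone.

The harmony at that moment is A major triad (A, C♯, E); G5 is not a chord tone.
It is approached by step down from A5 and left by leap up to E6.
Step in, leap out, on a weak beat — an escape tone.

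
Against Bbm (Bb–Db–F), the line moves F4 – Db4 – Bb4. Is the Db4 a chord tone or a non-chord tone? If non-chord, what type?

Chord tone (the third of Bb minor triad).

Bb minor triad contains Bb, Db, F; Db is the third, so it is a chord tone.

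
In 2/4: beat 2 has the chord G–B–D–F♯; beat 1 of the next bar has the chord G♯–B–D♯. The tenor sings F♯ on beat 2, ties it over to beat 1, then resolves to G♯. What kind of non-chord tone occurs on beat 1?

Retardation.

The harmony at that moment is G♯ minor triad (G♯, B, D♯); F♯ is not a chord tone.
It is held over (the same pitch as the preceding F♯) and left by step up to G♯.
Held over from the previous chord and resolving up by step — a retardation.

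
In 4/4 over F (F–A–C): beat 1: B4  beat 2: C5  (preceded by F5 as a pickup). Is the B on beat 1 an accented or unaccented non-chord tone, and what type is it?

The harmony at that moment is F major triad (F, A, C); B4 is not a chord tone.
It is approached by leap down from F5 and left by step up to C5.
Leap in, step out — an appoggiatura.
It falls on the downbeat, so it is accented.

Accented appoggiatura.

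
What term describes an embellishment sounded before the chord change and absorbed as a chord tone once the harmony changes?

Approach: ahead of the chord change (typically by step), so it is dissonant against the current harmony. Departure: none — the same pitch is restated or held and is a chord tone of the new harmony.
Dissonant first, consonant once the harmony catches up: the note simply arrives early — an anticipation. (The reverse timing, consonant first and dissonant after the change, would be a suspension or retardation.)

Anticipation.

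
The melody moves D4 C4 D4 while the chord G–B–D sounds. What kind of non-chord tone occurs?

C4 is a neighbor tone.

The harmony at that moment is G major triad (G, B, D); C4 is not a chord tone.
It is approached by step down from D4 and left by step up to D4.
Step away and step back to the same note — a neighbor tone (lower neighbor).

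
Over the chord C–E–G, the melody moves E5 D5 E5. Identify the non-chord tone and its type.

The harmony at that moment is C major triad (C, E, G); D5 is not a chord tone.
It is approached by step down from E5 and left by step up to E5.
Step away and step back to the same note — a neighbor tone (lower neighbor).

D5 is a neighbor tone.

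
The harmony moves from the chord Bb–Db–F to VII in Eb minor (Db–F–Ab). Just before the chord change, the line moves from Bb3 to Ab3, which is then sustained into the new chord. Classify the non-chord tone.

The harmony at that moment is Bb minor triad (Bb, Db, F); Ab3 is not a chord tone.
It is approached by step down from Bb3 and then sustained as the same pitch into the next harmony.
Arriving early and becoming a chord tone when the harmony changes — an anticipation.

Ab3 is an anticipation.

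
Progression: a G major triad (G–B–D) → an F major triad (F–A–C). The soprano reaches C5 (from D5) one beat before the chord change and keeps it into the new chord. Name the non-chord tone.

C5 is an anticipation.

The harmony at that moment is G major triad (G, B, D); C5 is not a chord tone.
It is approached by step down from D5 and then sustained as the same pitch into the next harmony.
Arriving early and becoming a chord tone when the harmony changes — an anticipation.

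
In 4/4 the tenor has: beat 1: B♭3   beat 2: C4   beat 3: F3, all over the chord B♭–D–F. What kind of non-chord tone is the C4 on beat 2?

Escape tone.

The harmony at that moment is B♭ major triad (B♭, D, F); C4 is not a chord tone.
It is approached by step up from B♭3 and left by leap down to F3.
Step in, leap out, on a weak beat — an escape tone.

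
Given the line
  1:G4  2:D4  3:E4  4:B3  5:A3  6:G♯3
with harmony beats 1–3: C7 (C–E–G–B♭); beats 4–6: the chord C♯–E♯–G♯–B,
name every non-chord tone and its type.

D4 (beat 2) — appoggiatura; A3 (beat 5) — passing tone.

The harmony at that moment is C dominant seventh chord (C, E, G, B♭); D4 is not a chord tone.
It is approached by leap down from G4 and left by step up to E4.
Leap in, step out — an appoggiatura.
The harmony at that moment is C♯ dominant seventh chord (C♯, E♯, G♯, B); A3 is not a chord tone.
It is approached by step down from B3 and left by step down to G♯3.
Step in, step out in the same direction — a passing tone.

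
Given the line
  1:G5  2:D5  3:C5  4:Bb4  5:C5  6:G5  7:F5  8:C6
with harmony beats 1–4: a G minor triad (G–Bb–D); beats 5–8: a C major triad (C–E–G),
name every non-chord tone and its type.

The harmony at that moment is G minor triad (G, Bb, D); C5 is not a chord tone.
It is approached by step down from D5 and left by step down to Bb4.
Step in, step out in the same direction — a passing tone.
The harmony at that moment is C major triad (C, E, G); F5 is not a chord tone.
It is approached by step down from G5 and left by leap up to C6.
Step in, leap out — an escape tone.

C5 (beat 3) — passing tone; F5 (beat 7) — escape tone.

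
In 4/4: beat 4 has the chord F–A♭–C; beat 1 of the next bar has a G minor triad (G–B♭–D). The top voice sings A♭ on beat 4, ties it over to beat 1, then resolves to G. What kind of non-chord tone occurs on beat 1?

Suspension.

The harmony at that moment is G minor triad (G, B♭, D); A♭ is not a chord tone.
It is held over (the same pitch as the preceding A♭) and left by step down to G.
Held over from the previous chord and resolving down by step — a suspension.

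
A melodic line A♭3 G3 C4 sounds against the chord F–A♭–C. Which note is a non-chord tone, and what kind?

G3 is an escape tone.

The harmony at that moment is F minor triad (F, A♭, C); G3 is not a chord tone.
It is approached by step down from A♭3 and left by leap up to C4.
Step in, leap out — an escape tone.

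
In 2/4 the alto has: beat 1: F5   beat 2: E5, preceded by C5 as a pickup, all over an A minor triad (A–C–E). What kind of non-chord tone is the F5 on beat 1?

Appoggiatura.

The harmony at that moment is A minor triad (A, C, E); F5 is not a chord tone.
It is approached by leap up from C5 and left by step down to E5.
Leap in, step out, metrically accented — an appoggiatura.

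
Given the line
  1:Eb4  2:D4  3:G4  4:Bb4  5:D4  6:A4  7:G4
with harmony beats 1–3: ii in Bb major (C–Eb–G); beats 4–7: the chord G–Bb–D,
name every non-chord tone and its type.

D4 (beat 2) — escape tone; A4 (beat 6) — appoggiatura.

The harmony at that moment is C minor triad (C, Eb, G); D4 is not a chord tone.
It is approached by step down from Eb4 and left by leap up to G4.
Step in, leap out — an escape tone.
The harmony at that moment is G minor triad (G, Bb, D); A4 is not a chord tone.
It is approached by leap up from D4 and left by step down to G4.
Leap in, step out — an appoggiatura.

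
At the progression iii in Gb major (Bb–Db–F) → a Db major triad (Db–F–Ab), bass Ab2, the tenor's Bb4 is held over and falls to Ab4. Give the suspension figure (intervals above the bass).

9–8 suspension.

At the second chord the bass is Ab2. The suspended Bb4 lies a ninth above the bass; after resolving down by step to Ab4, the interval above the bass becomes an octave.
Suspension figures are named by those two intervals: 9–8.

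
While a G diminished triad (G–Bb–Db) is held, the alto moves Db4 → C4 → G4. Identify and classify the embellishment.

The harmony at that moment is G diminished triad (G, Bb, Db); C4 is not a chord tone.
It is approached by step down from Db4 and left by leap up to G4.
Step in, leap out — an escape tone.

C4 is an escape tone.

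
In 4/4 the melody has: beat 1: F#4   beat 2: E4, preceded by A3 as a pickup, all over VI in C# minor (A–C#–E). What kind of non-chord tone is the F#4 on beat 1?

The harmony at that moment is A major triad (A, C#, E); F#4 is not a chord tone.
It is approached by leap up from A3 and left by step down to E4.
Leap in, step out, metrically accented — an appoggiatura.

Appoggiatura.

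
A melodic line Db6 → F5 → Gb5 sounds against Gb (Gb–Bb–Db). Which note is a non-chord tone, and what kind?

The harmony at that moment is Gb major triad (Gb, Bb, Db); F5 is not a chord tone.
It is approached by leap down from Db6 and left by step up to Gb5.
Leap in, step out — an appoggiatura.

F5 is an appoggiatura.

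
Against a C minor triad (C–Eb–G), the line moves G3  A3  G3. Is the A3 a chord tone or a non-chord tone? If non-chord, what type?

Non-chord tone — a neighbor tone.

The harmony at that moment is C minor triad (C, Eb, G); A3 is not a chord tone.
It is approached by step up from G3 and left by step down to G3.
Step away and step back to the same note — a neighbor tone (upper neighbor).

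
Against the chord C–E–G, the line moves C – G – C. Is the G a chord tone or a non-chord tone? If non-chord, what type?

C major triad contains C, E, G; G is the fifth, so it is a chord tone.

Chord tone (the fifth of C major triad).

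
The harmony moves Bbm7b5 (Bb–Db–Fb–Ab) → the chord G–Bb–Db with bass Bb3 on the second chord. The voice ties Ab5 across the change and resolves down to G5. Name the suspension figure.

7–6 suspension.

At the second chord the bass is Bb3. The suspended Ab5 lies a seventh above the bass; after resolving down by step to G5, the interval above the bass becomes a sixth.
Suspension figures are named by those two intervals: 7–6.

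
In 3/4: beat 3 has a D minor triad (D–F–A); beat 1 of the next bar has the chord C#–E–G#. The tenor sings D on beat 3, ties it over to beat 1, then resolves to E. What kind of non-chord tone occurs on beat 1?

Retardation.

The harmony at that moment is C# minor triad (C#, E, G#); D is not a chord tone.
It is held over (the same pitch as the preceding D) and left by step up to E.
Held over from the previous chord and resolving up by step — a retardation.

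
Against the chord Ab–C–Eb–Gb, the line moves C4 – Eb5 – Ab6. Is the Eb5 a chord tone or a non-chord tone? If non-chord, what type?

Ab dominant seventh chord contains Ab, C, Eb, Gb; Eb is the fifth, so it is a chord tone.

Chord tone (the fifth of Ab dominant seventh chord).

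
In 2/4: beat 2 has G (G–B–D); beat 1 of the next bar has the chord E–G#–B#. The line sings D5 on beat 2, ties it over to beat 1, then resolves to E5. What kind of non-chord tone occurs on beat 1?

The harmony at that moment is E augmented triad (E, G#, B#); D5 is not a chord tone.
It is held over (the same pitch as the preceding D5) and left by step up to E5.
Held over from the previous chord and resolving up by step — a retardation.

Retardation.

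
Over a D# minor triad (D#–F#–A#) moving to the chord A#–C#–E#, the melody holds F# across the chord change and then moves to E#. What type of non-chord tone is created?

F# is a suspension.

The harmony at that moment is A# minor triad (A#, C#, E#); F# is not a chord tone.
It is held over (the same pitch as the preceding F#) and left by step down to E#.
Held over from the previous chord and resolving down by step — a suspension.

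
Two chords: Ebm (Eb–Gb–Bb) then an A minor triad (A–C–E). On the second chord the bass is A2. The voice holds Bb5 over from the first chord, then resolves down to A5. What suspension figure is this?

9–8 suspension.

At the second chord the bass is A2. The suspended Bb5 lies a ninth above the bass; after resolving down by step to A5, the interval above the bass becomes an octave.
Suspension figures are named by those two intervals: 9–8.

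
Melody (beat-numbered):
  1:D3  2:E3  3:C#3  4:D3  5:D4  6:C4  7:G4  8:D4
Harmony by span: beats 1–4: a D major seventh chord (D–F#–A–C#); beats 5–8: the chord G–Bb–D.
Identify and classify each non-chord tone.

The harmony at that moment is D major seventh chord (D, F#, A, C#); E3 is not a chord tone.
It is approached by step up from D3 and left by leap down to C#3.
Step in, leap out — an escape tone.
The harmony at that moment is G minor triad (G, Bb, D); C4 is not a chord tone.
It is approached by step down from D4 and left by leap up to G4.
Step in, leap out — an escape tone.

E3 (beat 2) — escape tone; C4 (beat 6) — escape tone.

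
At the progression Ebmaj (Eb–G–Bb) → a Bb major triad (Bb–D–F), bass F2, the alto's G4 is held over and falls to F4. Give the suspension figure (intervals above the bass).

At the second chord the bass is F2. The suspended G4 lies a ninth above the bass; after resolving down by step to F4, the interval above the bass becomes an octave.
Suspension figures are named by those two intervals: 9–8.

9–8 suspension.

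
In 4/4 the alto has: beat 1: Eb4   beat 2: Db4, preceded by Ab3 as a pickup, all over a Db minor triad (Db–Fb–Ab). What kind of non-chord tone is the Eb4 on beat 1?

The harmony at that moment is Db minor triad (Db, Fb, Ab); Eb4 is not a chord tone.
It is approached by leap up from Ab3 and left by step down to Db4.
Leap in, step out, metrically accented — an appoggiatura.

Appoggiatura.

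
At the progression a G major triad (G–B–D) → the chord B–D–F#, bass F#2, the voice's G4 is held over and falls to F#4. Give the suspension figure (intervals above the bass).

9–8 suspension.

At the second chord the bass is F#2. The suspended G4 lies a ninth above the bass; after resolving down by step to F#4, the interval above the bass becomes an octave.
Suspension figures are named by those two intervals: 9–8.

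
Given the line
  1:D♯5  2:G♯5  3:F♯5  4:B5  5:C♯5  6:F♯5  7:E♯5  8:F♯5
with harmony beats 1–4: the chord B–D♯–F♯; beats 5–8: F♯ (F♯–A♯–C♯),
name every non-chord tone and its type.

G♯5 (beat 2) — appoggiatura; E♯5 (beat 7) — neighbor tone.

The harmony at that moment is B major triad (B, D♯, F♯); G♯5 is not a chord tone.
It is approached by leap up from D♯5 and left by step down to F♯5.
Leap in, step out — an appoggiatura.
The harmony at that moment is F♯ major triad (F♯, A♯, C♯); E♯5 is not a chord tone.
It is approached by step down from F♯5 and left by step up to F♯5.
Step away and step back to the same note — a neighbor tone (lower neighbor).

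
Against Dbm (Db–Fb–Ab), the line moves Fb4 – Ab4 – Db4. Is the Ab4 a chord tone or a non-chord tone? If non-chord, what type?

Chord tone (the fifth of Db minor triad).

Db minor triad contains Db, Fb, Ab; Ab is the fifth, so it is a chord tone.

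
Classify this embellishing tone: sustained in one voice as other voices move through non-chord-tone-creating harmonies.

Pedal tone.

Approach: none. Departure: none — a single pitch is sustained while the chords change around it, passing through harmonies that do not contain it.
No melodic motion at all; the dissonance is created entirely by the moving harmonies against the stationary note — a pedal tone (pedal point).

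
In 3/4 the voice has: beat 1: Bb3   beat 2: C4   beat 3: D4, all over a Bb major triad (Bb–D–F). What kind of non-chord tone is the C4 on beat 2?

Passing tone.

The harmony at that moment is Bb major triad (Bb, D, F); C4 is not a chord tone.
It is approached by step up from Bb3 and left by step up to D4.
Step in, step out in the same direction — a passing tone.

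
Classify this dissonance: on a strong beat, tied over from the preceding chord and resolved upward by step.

Retardation.

Approach: by preparation — the pitch is first a chord tone, then held (tied or repeated) while the harmony changes under it. Departure: up by step. Metric position: strong.
A prepared dissonance that resolves upward by step — a retardation. (The same figure resolving downward would be a suspension.)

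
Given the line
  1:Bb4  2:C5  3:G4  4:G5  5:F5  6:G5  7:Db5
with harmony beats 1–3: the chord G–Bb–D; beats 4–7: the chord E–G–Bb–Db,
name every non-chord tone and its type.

The harmony at that moment is G minor triad (G, Bb, D); C5 is not a chord tone.
It is approached by step up from Bb4 and left by leap down to G4.
Step in, leap out — an escape tone.
The harmony at that moment is E diminished seventh chord (E, G, Bb, Db); F5 is not a chord tone.
It is approached by step down from G5 and left by step up to G5.
Step away and step back to the same note — a neighbor tone (lower neighbor).

C5 (beat 2) — escape tone; F5 (beat 5) — neighbor tone.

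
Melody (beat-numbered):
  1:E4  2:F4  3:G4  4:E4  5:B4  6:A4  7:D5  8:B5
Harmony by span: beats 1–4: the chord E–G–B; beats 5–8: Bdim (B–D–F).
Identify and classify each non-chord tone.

F4 (beat 2) — passing tone; A4 (beat 6) — escape tone.

The harmony at that moment is E minor triad (E, G, B); F4 is not a chord tone.
It is approached by step up from E4 and left by step up to G4.
Step in, step out in the same direction — a passing tone.
The harmony at that moment is B diminished triad (B, D, F); A4 is not a chord tone.
It is approached by step down from B4 and left by leap up to D5.
Step in, leap out — an escape tone.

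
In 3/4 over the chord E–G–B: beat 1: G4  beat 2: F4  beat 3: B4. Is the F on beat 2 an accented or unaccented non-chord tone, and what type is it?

The harmony at that moment is E minor triad (E, G, B); F4 is not a chord tone.
It is approached by step down from G4 and left by leap up to B4.
Step in, leap out — an escape tone.
It falls on a weak beat, so it is unaccented.

Unaccented escape tone.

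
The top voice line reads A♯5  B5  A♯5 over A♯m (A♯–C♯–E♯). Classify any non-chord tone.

B5 is a neighbor tone.

The harmony at that moment is A♯ minor triad (A♯, C♯, E♯); B5 is not a chord tone.
It is approached by step up from A♯5 and left by step down to A♯5.
Step away and step back to the same note — a neighbor tone (upper neighbor).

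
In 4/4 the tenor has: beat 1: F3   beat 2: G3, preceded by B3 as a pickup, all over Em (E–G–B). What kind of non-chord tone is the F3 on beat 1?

Appoggiatura.

The harmony at that moment is E minor triad (E, G, B); F3 is not a chord tone.
It is approached by leap down from B3 and left by step up to G3.
Leap in, step out, metrically accented — an appoggiatura.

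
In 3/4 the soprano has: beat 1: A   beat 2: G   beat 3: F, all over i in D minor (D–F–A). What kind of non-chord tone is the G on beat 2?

Passing tone.

The harmony at that moment is D minor triad (D, F, A); G is not a chord tone.
It is approached by step down from A and left by step down to F.
Step in, step out in the same direction — a passing tone.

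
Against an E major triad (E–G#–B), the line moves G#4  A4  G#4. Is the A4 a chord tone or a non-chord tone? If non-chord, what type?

Non-chord tone — a neighbor tone.

The harmony at that moment is E major triad (E, G#, B); A4 is not a chord tone.
It is approached by step up from G#4 and left by step down to G#4.
Step away and step back to the same note — a neighbor tone (upper neighbor).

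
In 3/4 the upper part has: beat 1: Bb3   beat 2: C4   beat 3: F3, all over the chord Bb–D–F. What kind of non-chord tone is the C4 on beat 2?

The harmony at that moment is Bb major triad (Bb, D, F); C4 is not a chord tone.
It is approached by step up from Bb3 and left by leap down to F3.
Step in, leap out, on a weak beat — an escape tone.

Escape tone.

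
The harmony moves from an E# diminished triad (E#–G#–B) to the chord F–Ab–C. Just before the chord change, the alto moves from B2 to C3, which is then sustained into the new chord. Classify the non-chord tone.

The harmony at that moment is E# diminished triad (E#, G#, B); C3 is not a chord tone.
It is approached by step up from B2 and then sustained as the same pitch into the next harmony.
Arriving early and becoming a chord tone when the harmony changes — an anticipation.

C3 is an anticipation.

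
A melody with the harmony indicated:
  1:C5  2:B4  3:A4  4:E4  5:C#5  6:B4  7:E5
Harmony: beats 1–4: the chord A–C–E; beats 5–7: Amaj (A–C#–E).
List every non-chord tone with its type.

The harmony at that moment is A minor triad (A, C, E); B4 is not a chord tone.
It is approached by step down from C5 and left by step down to A4.
Step in, step out in the same direction — a passing tone.
The harmony at that moment is A major triad (A, C#, E); B4 is not a chord tone.
It is approached by step down from C#5 and left by leap up to E5.
Step in, leap out — an escape tone.

B4 (beat 2) — passing tone; B4 (beat 6) — escape tone.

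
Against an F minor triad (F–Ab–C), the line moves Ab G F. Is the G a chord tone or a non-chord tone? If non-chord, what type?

The harmony at that moment is F minor triad (F, Ab, C); G is not a chord tone.
It is approached by step down from Ab and left by step down to F.
Step in, step out in the same direction — a passing tone.

Non-chord tone — a passing tone.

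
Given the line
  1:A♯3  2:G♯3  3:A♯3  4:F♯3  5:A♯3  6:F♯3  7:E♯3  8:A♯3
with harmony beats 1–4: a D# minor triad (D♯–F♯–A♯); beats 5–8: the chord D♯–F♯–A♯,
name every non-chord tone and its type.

The harmony at that moment is D♯ minor triad (D♯, F♯, A♯); G♯3 is not a chord tone.
It is approached by step down from A♯3 and left by step up to A♯3.
Step away and step back to the same note — a neighbor tone (lower neighbor).
The harmony at that moment is D♯ minor triad (D♯, F♯, A♯); E♯3 is not a chord tone.
It is approached by step down from F♯3 and left by leap up to A♯3.
Step in, leap out — an escape tone.

G♯3 (beat 2) — neighbor tone; E♯3 (beat 7) — escape tone.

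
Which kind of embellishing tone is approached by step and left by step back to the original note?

Neighbor tone.

Approach: by step. Departure: by step in the opposite direction, back to the starting pitch.
Stepwise on both sides but reversing to return to the same chord tone — a neighbor tone. (Had it continued onward in the same direction it would be a passing tone instead.)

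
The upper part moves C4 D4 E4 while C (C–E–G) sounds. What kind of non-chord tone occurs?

D4 is a passing tone.

The harmony at that moment is C major triad (C, E, G); D4 is not a chord tone.
It is approached by step up from C4 and left by step up to E4.
Step in, step out in the same direction — a passing tone.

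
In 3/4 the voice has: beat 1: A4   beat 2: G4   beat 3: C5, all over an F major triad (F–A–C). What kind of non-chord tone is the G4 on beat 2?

Escape tone.

The harmony at that moment is F major triad (F, A, C); G4 is not a chord tone.
It is approached by step down from A4 and left by leap up to C5.
Step in, leap out, on a weak beat — an escape tone.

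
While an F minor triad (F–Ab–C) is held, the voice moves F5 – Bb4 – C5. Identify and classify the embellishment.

Bb4 is an appoggiatura.

The harmony at that moment is F minor triad (F, Ab, C); Bb4 is not a chord tone.
It is approached by leap down from F5 and left by step up to C5.
Leap in, step out — an appoggiatura.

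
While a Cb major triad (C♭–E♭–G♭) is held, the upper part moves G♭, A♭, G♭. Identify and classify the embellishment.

A♭ is a neighbor tone.

The harmony at that moment is C♭ major triad (C♭, E♭, G♭); A♭ is not a chord tone.
It is approached by step up from G♭ and left by step down to G♭.
Step away and step back to the same note — a neighbor tone (upper neighbor).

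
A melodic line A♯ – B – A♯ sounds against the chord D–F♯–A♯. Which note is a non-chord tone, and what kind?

B is a neighbor tone.

The harmony at that moment is D augmented triad (D, F♯, A♯); B is not a chord tone.
It is approached by step up from A♯ and left by step down to A♯.
Step away and step back to the same note — a neighbor tone (upper neighbor).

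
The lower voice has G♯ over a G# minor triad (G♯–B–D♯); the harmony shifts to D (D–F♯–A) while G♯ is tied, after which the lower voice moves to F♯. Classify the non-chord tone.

The harmony at that moment is D major triad (D, F♯, A); G♯ is not a chord tone.
It is held over (the same pitch as the preceding G♯) and left by step down to F♯.
Held over from the previous chord and resolving down by step — a suspension.

G♯ is a suspension.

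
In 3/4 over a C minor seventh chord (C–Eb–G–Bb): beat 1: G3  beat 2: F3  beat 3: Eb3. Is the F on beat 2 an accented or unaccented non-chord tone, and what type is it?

Unaccented passing tone.

The harmony at that moment is C minor seventh chord (C, Eb, G, Bb); F3 is not a chord tone.
It is approached by step down from G3 and left by step down to Eb3.
Step in, step out in the same direction — a passing tone.
It falls on a weak beat, so it is unaccented.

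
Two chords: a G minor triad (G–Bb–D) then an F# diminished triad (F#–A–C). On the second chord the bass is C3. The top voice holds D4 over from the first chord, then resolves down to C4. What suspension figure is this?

At the second chord the bass is C3. The suspended D4 lies a ninth above the bass; after resolving down by step to C4, the interval above the bass becomes an octave.
Suspension figures are named by those two intervals: 9–8.

9–8 suspension.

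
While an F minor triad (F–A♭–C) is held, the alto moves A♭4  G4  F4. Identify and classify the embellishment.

G4 is a passing tone.

The harmony at that moment is F minor triad (F, A♭, C); G4 is not a chord tone.
It is approached by step down from A♭4 and left by step down to F4.
Step in, step out in the same direction — a passing tone.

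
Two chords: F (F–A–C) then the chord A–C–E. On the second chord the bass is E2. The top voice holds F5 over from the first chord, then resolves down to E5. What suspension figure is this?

9–8 suspension.

At the second chord the bass is E2. The suspended F5 lies a ninth above the bass; after resolving down by step to E5, the interval above the bass becomes an octave.
Suspension figures are named by those two intervals: 9–8.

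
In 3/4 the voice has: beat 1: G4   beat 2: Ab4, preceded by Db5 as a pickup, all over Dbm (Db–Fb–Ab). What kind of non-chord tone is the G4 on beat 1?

The harmony at that moment is Db minor triad (Db, Fb, Ab); G4 is not a chord tone.
It is approached by leap down from Db5 and left by step up to Ab4.
Leap in, step out, metrically accented — an appoggiatura.

Appoggiatura.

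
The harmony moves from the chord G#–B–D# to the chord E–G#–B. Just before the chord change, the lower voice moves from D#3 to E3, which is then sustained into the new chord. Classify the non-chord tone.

The harmony at that moment is G# minor triad (G#, B, D#); E3 is not a chord tone.
It is approached by step up from D#3 and then sustained as the same pitch into the next harmony.
Arriving early and becoming a chord tone when the harmony changes — an anticipation.

E3 is an anticipation.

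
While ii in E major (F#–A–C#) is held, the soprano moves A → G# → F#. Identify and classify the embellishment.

The harmony at that moment is F# minor triad (F#, A, C#); G# is not a chord tone.
It is approached by step down from A and left by step down to F#.
Step in, step out in the same direction — a passing tone.

G# is a passing tone.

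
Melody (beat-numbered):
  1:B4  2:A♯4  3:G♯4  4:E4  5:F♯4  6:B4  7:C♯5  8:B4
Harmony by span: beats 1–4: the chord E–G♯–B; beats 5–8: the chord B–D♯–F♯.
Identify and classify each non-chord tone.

The harmony at that moment is E major triad (E, G♯, B); A♯4 is not a chord tone.
It is approached by step down from B4 and left by step down to G♯4.
Step in, step out in the same direction — a passing tone.
The harmony at that moment is B major triad (B, D♯, F♯); C♯5 is not a chord tone.
It is approached by step up from B4 and left by step down to B4.
Step away and step back to the same note — a neighbor tone (upper neighbor).

A♯4 (beat 2) — passing tone; C♯5 (beat 7) — neighbor tone.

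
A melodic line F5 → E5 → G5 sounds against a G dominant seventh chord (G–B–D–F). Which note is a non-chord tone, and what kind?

The harmony at that moment is G dominant seventh chord (G, B, D, F); E5 is not a chord tone.
It is approached by step down from F5 and left by leap up to G5.
Step in, leap out — an escape tone.

E5 is an escape tone.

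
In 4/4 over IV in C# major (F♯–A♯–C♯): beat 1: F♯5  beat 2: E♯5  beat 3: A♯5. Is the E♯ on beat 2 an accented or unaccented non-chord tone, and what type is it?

The harmony at that moment is F♯ major triad (F♯, A♯, C♯); E♯5 is not a chord tone.
It is approached by step down from F♯5 and left by leap up to A♯5.
Step in, leap out — an escape tone.
It falls on a weak beat, so it is unaccented.

Unaccented escape tone.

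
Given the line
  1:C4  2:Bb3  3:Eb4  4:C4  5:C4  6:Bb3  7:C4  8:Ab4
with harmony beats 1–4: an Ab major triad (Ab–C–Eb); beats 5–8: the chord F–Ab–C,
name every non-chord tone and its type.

The harmony at that moment is Ab major triad (Ab, C, Eb); Bb3 is not a chord tone.
It is approached by step down from C4 and left by leap up to Eb4.
Step in, leap out — an escape tone.
The harmony at that moment is F minor triad (F, Ab, C); Bb3 is not a chord tone.
It is approached by step down from C4 and left by step up to C4.
Step away and step back to the same note — a neighbor tone (lower neighbor).

Bb3 (beat 2) — escape tone; Bb3 (beat 6) — neighbor tone.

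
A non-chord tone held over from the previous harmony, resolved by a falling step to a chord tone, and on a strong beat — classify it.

Approach: by preparation — the pitch is first a chord tone, then held (tied or repeated) while the harmony changes under it. Departure: down by step. Metric position: strong.
A prepared dissonance that resolves downward by step — a suspension. (The same figure resolving upward would be a retardation.)

Suspension.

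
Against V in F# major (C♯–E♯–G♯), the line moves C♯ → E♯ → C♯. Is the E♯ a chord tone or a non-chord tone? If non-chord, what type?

Chord tone (the third of C# major triad).

C# major triad contains C♯, E♯, G♯; E♯ is the third, so it is a chord tone.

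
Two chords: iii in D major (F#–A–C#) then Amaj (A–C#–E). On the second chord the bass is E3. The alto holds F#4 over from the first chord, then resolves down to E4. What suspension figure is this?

At the second chord the bass is E3. The suspended F#4 lies a ninth above the bass; after resolving down by step to E4, the interval above the bass becomes an octave.
Suspension figures are named by those two intervals: 9–8.

9–8 suspension.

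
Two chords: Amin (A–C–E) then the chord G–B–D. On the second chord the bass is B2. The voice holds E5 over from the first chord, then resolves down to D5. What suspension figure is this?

At the second chord the bass is B2. The suspended E5 lies a fourth above the bass; after resolving down by step to D5, the interval above the bass becomes a third.
Suspension figures are named by those two intervals: 4–3.

4–3 suspension.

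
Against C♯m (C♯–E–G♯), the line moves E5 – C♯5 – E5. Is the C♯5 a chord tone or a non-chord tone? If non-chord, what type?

C# minor triad contains C♯, E, G♯; C♯ is the root, so it is a chord tone.

Chord tone (the root of C# minor triad).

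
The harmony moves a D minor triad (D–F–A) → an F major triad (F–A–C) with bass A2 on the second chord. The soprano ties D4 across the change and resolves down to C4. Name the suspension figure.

4–3 suspension.

At the second chord the bass is A2. The suspended D4 lies a fourth above the bass; after resolving down by step to C4, the interval above the bass becomes a third.
Suspension figures are named by those two intervals: 4–3.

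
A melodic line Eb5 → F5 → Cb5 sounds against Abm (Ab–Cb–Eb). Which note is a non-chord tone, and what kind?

The harmony at that moment is Ab minor triad (Ab, Cb, Eb); F5 is not a chord tone.
It is approached by step up from Eb5 and left by leap down to Cb5.
Step in, leap out — an escape tone.

F5 is an escape tone.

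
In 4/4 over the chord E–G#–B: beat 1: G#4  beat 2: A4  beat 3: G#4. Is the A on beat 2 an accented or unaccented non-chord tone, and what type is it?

Unaccented neighbor tone.

The harmony at that moment is E major triad (E, G#, B); A4 is not a chord tone.
It is approached by step up from G#4 and left by step down to G#4.
Step away and step back to the same note — a neighbor tone (upper neighbor).
It falls on a weak beat, so it is unaccented.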